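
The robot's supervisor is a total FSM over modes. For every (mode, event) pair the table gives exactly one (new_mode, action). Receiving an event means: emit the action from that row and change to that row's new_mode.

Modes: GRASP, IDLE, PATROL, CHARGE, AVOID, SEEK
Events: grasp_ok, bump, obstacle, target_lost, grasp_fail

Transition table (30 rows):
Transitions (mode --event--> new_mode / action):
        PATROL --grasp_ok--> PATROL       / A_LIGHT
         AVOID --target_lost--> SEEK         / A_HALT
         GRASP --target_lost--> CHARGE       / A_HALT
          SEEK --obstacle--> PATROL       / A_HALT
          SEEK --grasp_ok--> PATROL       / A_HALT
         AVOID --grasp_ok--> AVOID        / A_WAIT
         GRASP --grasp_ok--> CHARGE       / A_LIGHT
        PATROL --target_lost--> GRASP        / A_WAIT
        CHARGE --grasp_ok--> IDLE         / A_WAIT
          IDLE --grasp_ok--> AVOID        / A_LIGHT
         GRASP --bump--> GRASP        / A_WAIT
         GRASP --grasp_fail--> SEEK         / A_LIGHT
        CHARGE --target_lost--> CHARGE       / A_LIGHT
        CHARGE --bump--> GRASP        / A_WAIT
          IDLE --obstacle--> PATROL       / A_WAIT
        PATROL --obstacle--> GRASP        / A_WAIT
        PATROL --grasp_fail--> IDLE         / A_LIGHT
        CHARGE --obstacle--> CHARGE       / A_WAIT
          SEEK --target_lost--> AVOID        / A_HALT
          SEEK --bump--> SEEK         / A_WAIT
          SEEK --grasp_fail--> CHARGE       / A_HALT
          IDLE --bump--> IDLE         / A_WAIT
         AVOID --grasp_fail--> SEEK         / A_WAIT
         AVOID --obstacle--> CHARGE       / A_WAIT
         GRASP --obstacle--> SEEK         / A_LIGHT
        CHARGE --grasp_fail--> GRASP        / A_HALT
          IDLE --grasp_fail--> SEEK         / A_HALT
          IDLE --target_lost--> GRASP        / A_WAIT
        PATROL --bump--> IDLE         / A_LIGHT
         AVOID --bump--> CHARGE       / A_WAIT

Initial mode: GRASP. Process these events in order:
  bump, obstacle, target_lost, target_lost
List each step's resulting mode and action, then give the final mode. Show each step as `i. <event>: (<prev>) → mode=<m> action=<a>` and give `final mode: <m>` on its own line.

final mode: SEEK

1. bump: (GRASP) → mode=GRASP action=A_WAIT
2. obstacle: (GRASP) → mode=SEEK action=A_LIGHT
3. target_lost: (SEEK) → mode=AVOID action=A_HALT
4. target_lost: (AVOID) → mode=SEEK action=A_HALT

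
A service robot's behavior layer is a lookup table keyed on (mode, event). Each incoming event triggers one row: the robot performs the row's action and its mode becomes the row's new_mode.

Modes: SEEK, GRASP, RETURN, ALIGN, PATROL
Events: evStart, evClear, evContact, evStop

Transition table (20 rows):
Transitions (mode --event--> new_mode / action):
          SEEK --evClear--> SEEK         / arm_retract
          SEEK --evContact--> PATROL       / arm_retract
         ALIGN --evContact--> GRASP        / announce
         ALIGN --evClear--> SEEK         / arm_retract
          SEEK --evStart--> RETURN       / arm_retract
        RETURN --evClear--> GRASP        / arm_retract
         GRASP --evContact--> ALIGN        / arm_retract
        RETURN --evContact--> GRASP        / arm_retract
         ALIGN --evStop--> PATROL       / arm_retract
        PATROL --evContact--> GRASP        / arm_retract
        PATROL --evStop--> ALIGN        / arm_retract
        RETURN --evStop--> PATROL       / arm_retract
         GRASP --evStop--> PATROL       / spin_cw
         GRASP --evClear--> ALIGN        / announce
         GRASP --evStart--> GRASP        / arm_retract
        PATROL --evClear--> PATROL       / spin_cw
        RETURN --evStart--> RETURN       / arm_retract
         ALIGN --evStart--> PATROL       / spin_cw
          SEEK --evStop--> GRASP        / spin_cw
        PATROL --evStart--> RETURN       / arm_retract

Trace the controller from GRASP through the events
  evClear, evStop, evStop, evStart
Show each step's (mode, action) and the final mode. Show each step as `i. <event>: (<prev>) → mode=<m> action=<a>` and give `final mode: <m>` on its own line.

final mode: PATROL

1. evClear: (GRASP) → mode=ALIGN action=announce
2. evStop: (ALIGN) → mode=PATROL action=arm_retract
3. evStop: (PATROL) → mode=ALIGN action=arm_retract
4. evStart: (ALIGN) → mode=PATROL action=spin_cw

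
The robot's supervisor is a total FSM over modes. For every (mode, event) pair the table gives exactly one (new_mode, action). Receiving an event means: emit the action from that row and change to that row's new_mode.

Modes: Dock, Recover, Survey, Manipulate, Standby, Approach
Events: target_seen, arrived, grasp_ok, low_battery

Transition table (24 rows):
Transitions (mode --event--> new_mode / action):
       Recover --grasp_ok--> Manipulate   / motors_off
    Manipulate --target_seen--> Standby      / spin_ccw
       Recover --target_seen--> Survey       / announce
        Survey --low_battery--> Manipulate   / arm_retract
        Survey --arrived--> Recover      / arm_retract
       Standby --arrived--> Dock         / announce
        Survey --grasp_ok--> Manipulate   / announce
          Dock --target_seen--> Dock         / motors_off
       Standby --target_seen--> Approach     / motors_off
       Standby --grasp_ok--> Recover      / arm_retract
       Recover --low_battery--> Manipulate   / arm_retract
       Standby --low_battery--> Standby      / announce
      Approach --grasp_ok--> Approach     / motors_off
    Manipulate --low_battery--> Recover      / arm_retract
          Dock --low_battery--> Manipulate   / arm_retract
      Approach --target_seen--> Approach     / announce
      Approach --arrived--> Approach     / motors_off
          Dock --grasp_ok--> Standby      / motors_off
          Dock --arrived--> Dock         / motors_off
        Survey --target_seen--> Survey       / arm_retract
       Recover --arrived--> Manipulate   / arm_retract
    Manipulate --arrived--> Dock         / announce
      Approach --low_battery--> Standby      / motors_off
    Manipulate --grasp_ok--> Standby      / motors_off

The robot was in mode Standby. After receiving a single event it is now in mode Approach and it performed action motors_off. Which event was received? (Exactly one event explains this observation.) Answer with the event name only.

try target_seen: (Standby, target_seen) → (Approach, motors_off)  ← matches
try arrived: (Standby, arrived) → (Dock, announce)
try grasp_ok: (Standby, grasp_ok) → (Recover, arm_retract)
try low_battery: (Standby, low_battery) → (Standby, announce)

target_seen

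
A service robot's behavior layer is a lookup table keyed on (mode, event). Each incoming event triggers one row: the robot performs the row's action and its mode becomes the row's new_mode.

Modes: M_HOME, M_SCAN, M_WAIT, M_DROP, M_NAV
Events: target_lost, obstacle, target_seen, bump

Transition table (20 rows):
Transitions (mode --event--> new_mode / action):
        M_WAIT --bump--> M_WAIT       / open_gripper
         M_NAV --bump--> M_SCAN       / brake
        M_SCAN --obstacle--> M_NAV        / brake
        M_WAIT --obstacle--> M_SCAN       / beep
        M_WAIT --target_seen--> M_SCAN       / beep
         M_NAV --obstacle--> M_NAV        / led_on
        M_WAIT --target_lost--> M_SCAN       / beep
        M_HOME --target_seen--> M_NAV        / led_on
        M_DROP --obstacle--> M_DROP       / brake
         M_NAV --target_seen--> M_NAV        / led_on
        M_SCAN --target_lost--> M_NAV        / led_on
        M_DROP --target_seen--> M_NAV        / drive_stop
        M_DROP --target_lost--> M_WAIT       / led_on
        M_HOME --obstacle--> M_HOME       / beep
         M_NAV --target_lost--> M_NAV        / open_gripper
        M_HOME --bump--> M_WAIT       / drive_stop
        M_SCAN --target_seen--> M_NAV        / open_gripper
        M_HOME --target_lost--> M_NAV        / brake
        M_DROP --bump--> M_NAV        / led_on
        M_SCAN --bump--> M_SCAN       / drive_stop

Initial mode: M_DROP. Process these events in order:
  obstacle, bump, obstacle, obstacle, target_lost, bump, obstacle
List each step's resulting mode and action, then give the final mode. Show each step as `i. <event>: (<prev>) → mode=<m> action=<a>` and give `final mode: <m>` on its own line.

final mode: M_NAV

1. obstacle: (M_DROP) → mode=M_DROP action=brake
2. bump: (M_DROP) → mode=M_NAV action=led_on
3. obstacle: (M_NAV) → mode=M_NAV action=led_on
4. obstacle: (M_NAV) → mode=M_NAV action=led_on
5. target_lost: (M_NAV) → mode=M_NAV action=open_gripper
6. bump: (M_NAV) → mode=M_SCAN action=brake
7. obstacle: (M_SCAN) → mode=M_NAV action=brake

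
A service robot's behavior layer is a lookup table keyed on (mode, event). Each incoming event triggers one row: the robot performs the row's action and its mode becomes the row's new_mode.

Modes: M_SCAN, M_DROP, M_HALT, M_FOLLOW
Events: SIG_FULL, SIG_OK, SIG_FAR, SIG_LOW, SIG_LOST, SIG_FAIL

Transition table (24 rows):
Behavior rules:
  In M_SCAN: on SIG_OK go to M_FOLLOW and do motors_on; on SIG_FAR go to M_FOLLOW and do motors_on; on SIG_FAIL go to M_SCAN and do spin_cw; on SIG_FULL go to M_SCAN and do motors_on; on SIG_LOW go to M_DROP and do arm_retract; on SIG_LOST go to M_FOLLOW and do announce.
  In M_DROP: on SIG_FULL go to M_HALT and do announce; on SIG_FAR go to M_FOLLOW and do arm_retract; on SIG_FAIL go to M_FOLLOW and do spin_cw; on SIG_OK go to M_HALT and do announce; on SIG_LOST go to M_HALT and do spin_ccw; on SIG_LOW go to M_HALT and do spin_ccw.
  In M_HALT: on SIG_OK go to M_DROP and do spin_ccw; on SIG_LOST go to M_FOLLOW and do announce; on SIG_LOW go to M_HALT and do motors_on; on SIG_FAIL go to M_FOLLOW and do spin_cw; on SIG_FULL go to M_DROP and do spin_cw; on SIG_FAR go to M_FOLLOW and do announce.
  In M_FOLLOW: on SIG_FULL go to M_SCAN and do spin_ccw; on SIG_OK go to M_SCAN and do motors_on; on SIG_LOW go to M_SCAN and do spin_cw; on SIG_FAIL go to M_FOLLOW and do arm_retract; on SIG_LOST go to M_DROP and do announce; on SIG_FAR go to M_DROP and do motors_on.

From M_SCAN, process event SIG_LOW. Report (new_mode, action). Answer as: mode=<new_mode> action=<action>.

current mode = M_SCAN; filter table to that mode:
  (M_SCAN, SIG_OK) → (M_FOLLOW, motors_on)
  (M_SCAN, SIG_FAR) → (M_FOLLOW, motors_on)
  (M_SCAN, SIG_FAIL) → (M_SCAN, spin_cw)
  (M_SCAN, SIG_FULL) → (M_SCAN, motors_on)
  (M_SCAN, SIG_LOW) → (M_DROP, arm_retract)  ← event matches
  (M_SCAN, SIG_LOST) → (M_FOLLOW, announce)
event = SIG_LOW selects (M_DROP, arm_retract)

mode=M_DROP action=arm_retract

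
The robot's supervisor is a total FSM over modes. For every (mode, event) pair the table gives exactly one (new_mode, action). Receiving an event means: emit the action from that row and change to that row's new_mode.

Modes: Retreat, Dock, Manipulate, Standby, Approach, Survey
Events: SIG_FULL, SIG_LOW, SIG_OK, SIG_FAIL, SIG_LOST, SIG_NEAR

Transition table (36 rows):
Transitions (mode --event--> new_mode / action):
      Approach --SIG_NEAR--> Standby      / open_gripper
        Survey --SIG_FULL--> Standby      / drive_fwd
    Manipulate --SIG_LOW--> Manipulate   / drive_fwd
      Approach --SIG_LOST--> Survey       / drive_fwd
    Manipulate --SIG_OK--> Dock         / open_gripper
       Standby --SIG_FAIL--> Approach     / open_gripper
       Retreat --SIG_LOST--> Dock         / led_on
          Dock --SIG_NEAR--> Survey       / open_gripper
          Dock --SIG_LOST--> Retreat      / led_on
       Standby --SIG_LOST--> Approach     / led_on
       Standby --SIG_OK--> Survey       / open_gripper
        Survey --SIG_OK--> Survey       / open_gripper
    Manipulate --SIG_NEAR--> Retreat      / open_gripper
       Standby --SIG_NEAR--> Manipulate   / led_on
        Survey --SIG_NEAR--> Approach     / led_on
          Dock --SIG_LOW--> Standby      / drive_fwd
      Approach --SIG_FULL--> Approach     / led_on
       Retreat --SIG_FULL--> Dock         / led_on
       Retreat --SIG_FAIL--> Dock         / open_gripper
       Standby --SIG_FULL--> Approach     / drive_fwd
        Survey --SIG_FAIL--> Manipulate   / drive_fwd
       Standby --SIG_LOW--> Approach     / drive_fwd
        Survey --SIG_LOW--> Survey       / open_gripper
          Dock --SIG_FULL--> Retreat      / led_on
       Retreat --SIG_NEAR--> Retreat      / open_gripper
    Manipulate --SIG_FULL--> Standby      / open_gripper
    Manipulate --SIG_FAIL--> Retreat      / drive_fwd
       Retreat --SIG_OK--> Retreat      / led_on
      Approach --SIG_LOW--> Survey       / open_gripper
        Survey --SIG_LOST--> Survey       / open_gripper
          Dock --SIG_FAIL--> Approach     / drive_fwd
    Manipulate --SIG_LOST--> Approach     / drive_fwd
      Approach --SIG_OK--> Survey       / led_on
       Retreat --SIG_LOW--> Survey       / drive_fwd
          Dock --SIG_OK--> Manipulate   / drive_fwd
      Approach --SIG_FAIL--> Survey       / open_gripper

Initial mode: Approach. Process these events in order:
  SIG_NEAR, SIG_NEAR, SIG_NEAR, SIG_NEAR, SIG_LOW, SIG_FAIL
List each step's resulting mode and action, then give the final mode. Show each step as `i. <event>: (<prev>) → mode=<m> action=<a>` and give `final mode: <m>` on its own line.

final mode: Manipulate

1. SIG_NEAR: (Approach) → mode=Standby action=open_gripper
2. SIG_NEAR: (Standby) → mode=Manipulate action=led_on
3. SIG_NEAR: (Manipulate) → mode=Retreat action=open_gripper
4. SIG_NEAR: (Retreat) → mode=Retreat action=open_gripper
5. SIG_LOW: (Retreat) → mode=Survey action=drive_fwd
6. SIG_FAIL: (Survey) → mode=Manipulate action=drive_fwd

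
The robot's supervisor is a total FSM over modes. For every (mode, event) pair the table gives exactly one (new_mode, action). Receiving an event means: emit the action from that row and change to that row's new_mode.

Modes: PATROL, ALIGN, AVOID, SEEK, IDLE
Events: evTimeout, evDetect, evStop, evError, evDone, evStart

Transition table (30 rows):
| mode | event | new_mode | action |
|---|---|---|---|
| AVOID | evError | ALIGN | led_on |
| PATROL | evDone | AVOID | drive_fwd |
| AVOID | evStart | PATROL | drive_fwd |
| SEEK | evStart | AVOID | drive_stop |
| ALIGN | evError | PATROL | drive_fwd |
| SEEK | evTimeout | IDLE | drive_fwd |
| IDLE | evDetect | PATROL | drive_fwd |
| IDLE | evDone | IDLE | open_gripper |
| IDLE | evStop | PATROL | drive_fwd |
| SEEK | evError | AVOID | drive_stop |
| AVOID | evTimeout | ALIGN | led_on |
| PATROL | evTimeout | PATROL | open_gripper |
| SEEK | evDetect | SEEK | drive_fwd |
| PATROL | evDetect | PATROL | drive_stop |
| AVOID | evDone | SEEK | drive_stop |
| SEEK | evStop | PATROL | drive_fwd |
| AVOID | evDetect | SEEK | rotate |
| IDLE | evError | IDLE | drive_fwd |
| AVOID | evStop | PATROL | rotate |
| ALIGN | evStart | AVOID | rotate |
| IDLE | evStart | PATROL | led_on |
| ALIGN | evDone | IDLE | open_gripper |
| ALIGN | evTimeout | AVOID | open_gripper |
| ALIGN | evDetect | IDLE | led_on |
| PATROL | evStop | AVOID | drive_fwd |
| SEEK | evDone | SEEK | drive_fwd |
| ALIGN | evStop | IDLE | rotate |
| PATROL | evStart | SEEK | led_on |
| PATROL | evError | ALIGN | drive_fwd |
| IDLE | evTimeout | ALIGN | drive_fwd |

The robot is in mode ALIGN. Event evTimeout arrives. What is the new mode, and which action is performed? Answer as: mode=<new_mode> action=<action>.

mode=AVOID action=open_gripper

current mode = ALIGN; filter table to that mode:
  (ALIGN, evError) → (PATROL, drive_fwd)
  (ALIGN, evStart) → (AVOID, rotate)
  (ALIGN, evDone) → (IDLE, open_gripper)
  (ALIGN, evTimeout) → (AVOID, open_gripper)  ← event matches
  (ALIGN, evDetect) → (IDLE, led_on)
  (ALIGN, evStop) → (IDLE, rotate)
event = evTimeout selects (AVOID, open_gripper)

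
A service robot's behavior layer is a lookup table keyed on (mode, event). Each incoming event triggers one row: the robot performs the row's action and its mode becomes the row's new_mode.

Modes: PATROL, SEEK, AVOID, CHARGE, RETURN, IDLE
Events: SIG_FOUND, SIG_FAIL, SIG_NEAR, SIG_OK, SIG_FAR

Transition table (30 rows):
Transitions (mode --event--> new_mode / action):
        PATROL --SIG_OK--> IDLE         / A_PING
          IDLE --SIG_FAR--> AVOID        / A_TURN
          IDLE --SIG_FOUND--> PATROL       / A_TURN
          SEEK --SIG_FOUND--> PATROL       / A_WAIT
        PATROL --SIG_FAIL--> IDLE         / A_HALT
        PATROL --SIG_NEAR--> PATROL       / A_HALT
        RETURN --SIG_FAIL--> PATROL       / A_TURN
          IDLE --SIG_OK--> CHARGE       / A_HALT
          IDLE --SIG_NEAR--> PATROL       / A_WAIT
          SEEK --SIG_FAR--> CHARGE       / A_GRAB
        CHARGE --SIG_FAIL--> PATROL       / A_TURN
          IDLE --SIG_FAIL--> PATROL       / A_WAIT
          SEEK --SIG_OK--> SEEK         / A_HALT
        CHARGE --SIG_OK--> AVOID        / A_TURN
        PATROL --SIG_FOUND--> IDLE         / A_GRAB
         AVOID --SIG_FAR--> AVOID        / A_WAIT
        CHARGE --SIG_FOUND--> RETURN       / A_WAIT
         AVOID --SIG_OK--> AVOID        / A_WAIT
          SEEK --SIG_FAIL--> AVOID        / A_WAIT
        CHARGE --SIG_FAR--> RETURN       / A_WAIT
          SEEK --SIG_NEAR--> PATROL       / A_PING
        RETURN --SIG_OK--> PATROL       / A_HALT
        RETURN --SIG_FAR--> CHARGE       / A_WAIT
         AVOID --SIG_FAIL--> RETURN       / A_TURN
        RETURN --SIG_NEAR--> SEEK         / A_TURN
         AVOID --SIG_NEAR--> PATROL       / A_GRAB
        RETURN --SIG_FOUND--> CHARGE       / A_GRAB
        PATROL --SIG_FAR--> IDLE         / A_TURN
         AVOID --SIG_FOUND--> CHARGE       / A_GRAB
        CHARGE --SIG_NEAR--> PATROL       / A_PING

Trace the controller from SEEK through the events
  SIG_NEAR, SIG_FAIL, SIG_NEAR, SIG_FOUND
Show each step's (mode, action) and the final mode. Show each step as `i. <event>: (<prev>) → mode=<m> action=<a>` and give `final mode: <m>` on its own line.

1. SIG_NEAR: (SEEK) → mode=PATROL action=A_PING
2. SIG_FAIL: (PATROL) → mode=IDLE action=A_HALT
3. SIG_NEAR: (IDLE) → mode=PATROL action=A_WAIT
4. SIG_FOUND: (PATROL) → mode=IDLE action=A_GRAB

final mode: IDLE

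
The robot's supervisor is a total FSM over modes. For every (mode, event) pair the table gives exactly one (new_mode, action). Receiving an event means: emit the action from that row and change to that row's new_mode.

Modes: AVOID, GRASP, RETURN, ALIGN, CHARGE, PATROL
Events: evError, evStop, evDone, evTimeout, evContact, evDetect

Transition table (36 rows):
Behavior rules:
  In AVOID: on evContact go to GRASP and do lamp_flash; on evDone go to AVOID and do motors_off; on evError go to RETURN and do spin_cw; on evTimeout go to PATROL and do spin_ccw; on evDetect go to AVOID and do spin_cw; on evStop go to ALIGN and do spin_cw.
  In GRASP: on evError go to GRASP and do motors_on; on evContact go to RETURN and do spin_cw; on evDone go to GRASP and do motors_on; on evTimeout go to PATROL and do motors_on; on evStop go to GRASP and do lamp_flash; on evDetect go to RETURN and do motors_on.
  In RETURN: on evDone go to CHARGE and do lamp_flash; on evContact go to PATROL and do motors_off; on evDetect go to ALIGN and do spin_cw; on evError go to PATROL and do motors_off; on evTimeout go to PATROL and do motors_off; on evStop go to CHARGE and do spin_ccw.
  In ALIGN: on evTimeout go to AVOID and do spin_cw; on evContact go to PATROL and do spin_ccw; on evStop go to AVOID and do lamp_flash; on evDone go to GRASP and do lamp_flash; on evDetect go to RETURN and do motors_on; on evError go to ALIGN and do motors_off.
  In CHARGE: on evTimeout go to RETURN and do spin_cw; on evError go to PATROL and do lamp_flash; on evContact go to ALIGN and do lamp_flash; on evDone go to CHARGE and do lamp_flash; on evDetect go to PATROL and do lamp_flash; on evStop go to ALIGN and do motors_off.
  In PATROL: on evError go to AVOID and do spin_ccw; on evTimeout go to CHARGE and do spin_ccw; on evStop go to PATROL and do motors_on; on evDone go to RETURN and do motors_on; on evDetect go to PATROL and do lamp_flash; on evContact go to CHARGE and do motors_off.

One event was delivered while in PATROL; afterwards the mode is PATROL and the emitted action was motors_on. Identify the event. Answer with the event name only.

try evError: (PATROL, evError) → (AVOID, spin_ccw)
try evStop: (PATROL, evStop) → (PATROL, motors_on)  ← matches
try evDone: (PATROL, evDone) → (RETURN, motors_on)
try evTimeout: (PATROL, evTimeout) → (CHARGE, spin_ccw)
try evContact: (PATROL, evContact) → (CHARGE, motors_off)
try evDetect: (PATROL, evDetect) → (PATROL, lamp_flash)

evStop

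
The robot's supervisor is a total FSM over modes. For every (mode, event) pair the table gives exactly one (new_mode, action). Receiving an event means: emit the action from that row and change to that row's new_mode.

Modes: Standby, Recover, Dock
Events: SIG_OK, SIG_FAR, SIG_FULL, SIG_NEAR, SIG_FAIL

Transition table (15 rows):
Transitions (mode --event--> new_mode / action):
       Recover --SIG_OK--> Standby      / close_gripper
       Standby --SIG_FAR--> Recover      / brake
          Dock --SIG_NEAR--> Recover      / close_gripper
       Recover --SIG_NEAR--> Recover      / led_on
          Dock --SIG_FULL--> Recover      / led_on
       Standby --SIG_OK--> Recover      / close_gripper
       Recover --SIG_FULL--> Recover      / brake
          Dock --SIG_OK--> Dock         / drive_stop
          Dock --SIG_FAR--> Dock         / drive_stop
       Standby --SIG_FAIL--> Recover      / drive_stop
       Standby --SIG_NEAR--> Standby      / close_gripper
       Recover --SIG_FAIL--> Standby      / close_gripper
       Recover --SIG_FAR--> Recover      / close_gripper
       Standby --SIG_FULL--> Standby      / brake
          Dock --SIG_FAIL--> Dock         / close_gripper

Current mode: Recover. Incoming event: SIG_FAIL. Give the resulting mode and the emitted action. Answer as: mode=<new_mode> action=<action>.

mode=Standby action=close_gripper

current mode = Recover; filter table to that mode:
  (Recover, SIG_OK) → (Standby, close_gripper)
  (Recover, SIG_NEAR) → (Recover, led_on)
  (Recover, SIG_FULL) → (Recover, brake)
  (Recover, SIG_FAIL) → (Standby, close_gripper)  ← event matches
  (Recover, SIG_FAR) → (Recover, close_gripper)
event = SIG_FAIL selects (Standby, close_gripper)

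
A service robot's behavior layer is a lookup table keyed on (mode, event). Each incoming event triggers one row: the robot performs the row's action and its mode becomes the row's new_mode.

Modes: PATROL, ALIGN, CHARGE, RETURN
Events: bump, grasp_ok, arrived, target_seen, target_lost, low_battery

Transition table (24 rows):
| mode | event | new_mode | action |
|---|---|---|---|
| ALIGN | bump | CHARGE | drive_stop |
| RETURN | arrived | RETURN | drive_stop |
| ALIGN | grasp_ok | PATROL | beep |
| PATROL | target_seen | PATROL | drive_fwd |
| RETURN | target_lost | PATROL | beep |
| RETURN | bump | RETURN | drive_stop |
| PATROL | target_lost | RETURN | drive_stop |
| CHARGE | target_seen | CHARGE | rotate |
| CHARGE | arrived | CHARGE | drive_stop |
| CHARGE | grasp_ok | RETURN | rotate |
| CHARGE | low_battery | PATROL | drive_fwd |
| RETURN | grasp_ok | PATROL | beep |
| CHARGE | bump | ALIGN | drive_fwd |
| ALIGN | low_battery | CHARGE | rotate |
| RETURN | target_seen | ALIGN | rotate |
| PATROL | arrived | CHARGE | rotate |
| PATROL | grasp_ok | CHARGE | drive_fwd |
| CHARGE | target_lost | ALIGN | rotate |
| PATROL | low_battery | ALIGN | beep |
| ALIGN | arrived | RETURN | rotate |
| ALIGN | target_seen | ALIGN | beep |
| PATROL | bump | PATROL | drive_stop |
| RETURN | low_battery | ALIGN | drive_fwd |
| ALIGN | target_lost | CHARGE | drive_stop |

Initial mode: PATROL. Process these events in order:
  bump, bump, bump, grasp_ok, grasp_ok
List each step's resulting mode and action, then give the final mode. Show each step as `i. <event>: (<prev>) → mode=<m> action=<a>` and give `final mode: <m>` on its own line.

final mode: RETURN

1. bump: (PATROL) → mode=PATROL action=drive_stop
2. bump: (PATROL) → mode=PATROL action=drive_stop
3. bump: (PATROL) → mode=PATROL action=drive_stop
4. grasp_ok: (PATROL) → mode=CHARGE action=drive_fwd
5. grasp_ok: (CHARGE) → mode=RETURN action=rotate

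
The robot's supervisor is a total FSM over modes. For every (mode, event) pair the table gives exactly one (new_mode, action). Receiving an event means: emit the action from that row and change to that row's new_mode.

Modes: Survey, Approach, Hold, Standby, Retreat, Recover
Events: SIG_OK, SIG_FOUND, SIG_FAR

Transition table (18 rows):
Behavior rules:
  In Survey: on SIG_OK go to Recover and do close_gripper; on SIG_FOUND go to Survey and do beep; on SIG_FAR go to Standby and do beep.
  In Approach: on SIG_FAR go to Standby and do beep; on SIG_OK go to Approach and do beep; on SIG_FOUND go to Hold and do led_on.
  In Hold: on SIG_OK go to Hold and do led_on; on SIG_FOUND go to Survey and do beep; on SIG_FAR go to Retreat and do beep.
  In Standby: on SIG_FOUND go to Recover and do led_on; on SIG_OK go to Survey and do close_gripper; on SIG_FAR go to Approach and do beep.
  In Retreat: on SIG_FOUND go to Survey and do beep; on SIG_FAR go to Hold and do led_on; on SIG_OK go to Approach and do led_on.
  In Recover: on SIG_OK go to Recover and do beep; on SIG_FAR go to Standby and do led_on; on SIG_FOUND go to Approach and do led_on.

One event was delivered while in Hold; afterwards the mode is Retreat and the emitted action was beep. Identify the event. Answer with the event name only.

SIG_FAR

try SIG_OK: (Hold, SIG_OK) → (Hold, led_on)
try SIG_FOUND: (Hold, SIG_FOUND) → (Survey, beep)
try SIG_FAR: (Hold, SIG_FAR) → (Retreat, beep)  ← matches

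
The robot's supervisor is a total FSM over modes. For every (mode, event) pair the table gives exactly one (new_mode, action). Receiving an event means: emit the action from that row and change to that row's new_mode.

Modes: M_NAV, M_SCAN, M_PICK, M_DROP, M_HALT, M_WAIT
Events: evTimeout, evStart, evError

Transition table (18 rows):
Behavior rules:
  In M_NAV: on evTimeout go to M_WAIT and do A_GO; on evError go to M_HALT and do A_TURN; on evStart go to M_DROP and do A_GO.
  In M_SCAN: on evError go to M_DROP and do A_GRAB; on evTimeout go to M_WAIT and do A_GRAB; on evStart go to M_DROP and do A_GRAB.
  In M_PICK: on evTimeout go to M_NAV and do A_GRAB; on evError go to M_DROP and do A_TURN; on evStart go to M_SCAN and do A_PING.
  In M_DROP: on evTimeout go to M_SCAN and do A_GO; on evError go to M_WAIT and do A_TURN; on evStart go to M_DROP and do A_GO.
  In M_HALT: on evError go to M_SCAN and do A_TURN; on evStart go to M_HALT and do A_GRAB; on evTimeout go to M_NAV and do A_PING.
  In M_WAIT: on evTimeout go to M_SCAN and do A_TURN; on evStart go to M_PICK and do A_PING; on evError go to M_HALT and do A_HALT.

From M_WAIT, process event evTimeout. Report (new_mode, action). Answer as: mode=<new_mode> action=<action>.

mode=M_SCAN action=A_TURN

current mode = M_WAIT; filter table to that mode:
  (M_WAIT, evTimeout) → (M_SCAN, A_TURN)  ← event matches
  (M_WAIT, evStart) → (M_PICK, A_PING)
  (M_WAIT, evError) → (M_HALT, A_HALT)
event = evTimeout selects (M_SCAN, A_TURN)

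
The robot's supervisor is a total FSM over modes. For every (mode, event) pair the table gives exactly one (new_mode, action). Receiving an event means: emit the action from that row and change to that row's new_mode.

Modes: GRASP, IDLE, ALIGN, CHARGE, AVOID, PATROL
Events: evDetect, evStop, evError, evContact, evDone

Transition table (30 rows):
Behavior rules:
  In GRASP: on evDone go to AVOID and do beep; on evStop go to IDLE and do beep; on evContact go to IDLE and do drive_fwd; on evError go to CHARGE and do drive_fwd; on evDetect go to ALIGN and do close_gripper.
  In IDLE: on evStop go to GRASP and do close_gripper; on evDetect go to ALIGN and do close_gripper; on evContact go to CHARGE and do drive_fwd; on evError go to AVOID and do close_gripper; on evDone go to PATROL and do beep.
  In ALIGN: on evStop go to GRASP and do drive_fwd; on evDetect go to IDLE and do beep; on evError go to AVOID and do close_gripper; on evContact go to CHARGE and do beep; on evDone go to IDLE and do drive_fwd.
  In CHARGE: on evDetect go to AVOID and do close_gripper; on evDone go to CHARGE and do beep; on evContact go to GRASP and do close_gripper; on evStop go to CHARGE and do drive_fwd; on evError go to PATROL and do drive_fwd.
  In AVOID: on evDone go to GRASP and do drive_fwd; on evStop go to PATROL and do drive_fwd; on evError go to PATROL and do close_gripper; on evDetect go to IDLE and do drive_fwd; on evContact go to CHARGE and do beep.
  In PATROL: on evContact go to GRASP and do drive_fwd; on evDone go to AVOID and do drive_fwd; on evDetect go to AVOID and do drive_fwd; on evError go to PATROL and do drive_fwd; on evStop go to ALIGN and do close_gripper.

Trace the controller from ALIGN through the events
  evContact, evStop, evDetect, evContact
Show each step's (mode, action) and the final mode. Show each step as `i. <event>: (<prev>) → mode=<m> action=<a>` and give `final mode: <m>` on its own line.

1. evContact: (ALIGN) → mode=CHARGE action=beep
2. evStop: (CHARGE) → mode=CHARGE action=drive_fwd
3. evDetect: (CHARGE) → mode=AVOID action=close_gripper
4. evContact: (AVOID) → mode=CHARGE action=beep

final mode: CHARGE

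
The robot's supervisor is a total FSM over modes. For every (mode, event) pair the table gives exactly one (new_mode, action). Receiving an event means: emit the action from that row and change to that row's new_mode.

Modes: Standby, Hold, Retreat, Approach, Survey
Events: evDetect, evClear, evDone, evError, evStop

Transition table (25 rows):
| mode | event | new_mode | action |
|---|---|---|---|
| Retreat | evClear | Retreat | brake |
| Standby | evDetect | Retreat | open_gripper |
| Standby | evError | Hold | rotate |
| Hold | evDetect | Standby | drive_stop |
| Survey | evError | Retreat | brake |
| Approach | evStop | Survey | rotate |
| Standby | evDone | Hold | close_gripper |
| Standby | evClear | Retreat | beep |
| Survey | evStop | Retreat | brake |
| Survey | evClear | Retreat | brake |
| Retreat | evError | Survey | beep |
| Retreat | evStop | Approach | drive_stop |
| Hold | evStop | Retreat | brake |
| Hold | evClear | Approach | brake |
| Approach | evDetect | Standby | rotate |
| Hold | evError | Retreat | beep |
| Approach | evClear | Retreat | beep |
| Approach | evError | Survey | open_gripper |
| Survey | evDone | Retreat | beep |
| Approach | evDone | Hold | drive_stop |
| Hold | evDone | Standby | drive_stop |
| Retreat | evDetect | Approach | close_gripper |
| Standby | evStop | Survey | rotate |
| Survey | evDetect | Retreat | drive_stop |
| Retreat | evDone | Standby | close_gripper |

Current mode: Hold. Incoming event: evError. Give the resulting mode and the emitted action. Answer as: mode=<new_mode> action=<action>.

current mode = Hold; filter table to that mode:
  (Hold, evDetect) → (Standby, drive_stop)
  (Hold, evStop) → (Retreat, brake)
  (Hold, evClear) → (Approach, brake)
  (Hold, evError) → (Retreat, beep)  ← event matches
  (Hold, evDone) → (Standby, drive_stop)
event = evError selects (Retreat, beep)

mode=Retreat action=beep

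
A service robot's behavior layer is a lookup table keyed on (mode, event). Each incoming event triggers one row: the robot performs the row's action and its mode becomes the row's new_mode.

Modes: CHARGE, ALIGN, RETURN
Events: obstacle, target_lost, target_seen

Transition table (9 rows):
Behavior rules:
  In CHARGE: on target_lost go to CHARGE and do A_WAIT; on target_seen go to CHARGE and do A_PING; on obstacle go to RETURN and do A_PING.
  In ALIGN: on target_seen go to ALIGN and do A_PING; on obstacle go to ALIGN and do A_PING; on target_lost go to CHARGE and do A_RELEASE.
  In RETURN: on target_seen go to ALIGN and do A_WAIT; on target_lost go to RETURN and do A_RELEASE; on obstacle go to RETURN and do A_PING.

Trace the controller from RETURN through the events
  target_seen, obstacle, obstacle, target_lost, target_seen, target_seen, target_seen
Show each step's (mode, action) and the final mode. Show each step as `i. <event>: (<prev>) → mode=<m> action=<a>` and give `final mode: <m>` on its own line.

final mode: CHARGE

1. target_seen: (RETURN) → mode=ALIGN action=A_WAIT
2. obstacle: (ALIGN) → mode=ALIGN action=A_PING
3. obstacle: (ALIGN) → mode=ALIGN action=A_PING
4. target_lost: (ALIGN) → mode=CHARGE action=A_RELEASE
5. target_seen: (CHARGE) → mode=CHARGE action=A_PING
6. target_seen: (CHARGE) → mode=CHARGE action=A_PING
7. target_seen: (CHARGE) → mode=CHARGE action=A_PING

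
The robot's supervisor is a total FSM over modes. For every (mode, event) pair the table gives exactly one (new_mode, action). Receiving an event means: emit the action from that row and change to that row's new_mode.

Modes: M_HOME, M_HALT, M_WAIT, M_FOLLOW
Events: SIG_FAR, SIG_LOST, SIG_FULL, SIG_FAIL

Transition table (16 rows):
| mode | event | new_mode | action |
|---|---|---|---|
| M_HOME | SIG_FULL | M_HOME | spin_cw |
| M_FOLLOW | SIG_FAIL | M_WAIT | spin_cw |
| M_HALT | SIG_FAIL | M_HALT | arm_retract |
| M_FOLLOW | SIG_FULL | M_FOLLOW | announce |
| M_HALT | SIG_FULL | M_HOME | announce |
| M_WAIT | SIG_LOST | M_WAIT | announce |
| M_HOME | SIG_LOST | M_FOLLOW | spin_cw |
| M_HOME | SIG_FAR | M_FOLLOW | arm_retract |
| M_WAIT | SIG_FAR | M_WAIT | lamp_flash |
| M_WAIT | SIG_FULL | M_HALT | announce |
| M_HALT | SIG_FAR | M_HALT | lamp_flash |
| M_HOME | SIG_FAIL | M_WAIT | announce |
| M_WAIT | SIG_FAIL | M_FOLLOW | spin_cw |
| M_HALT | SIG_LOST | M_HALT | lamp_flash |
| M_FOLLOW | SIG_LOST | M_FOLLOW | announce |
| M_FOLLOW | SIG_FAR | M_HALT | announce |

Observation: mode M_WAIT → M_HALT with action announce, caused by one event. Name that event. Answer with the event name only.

try SIG_FAR: (M_WAIT, SIG_FAR) → (M_WAIT, lamp_flash)
try SIG_LOST: (M_WAIT, SIG_LOST) → (M_WAIT, announce)
try SIG_FULL: (M_WAIT, SIG_FULL) → (M_HALT, announce)  ← matches
try SIG_FAIL: (M_WAIT, SIG_FAIL) → (M_FOLLOW, spin_cw)

SIG_FULL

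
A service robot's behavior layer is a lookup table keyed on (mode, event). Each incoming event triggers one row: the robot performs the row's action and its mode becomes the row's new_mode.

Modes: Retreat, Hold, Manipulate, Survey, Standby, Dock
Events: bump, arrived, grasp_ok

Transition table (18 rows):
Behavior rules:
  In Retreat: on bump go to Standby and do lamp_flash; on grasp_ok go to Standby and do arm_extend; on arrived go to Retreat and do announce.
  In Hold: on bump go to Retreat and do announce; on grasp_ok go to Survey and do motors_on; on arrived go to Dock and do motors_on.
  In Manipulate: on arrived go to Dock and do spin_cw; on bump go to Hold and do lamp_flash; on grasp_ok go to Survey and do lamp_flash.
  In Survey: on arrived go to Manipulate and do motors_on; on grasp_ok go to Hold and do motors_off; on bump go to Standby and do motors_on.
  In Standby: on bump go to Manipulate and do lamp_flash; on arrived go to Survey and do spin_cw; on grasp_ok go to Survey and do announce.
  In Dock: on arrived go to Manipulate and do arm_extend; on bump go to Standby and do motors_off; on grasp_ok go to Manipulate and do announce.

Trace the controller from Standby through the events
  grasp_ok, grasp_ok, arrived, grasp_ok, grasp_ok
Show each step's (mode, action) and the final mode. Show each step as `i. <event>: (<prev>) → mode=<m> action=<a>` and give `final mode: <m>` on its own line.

1. grasp_ok: (Standby) → mode=Survey action=announce
2. grasp_ok: (Survey) → mode=Hold action=motors_off
3. arrived: (Hold) → mode=Dock action=motors_on
4. grasp_ok: (Dock) → mode=Manipulate action=announce
5. grasp_ok: (Manipulate) → mode=Survey action=lamp_flash

final mode: Survey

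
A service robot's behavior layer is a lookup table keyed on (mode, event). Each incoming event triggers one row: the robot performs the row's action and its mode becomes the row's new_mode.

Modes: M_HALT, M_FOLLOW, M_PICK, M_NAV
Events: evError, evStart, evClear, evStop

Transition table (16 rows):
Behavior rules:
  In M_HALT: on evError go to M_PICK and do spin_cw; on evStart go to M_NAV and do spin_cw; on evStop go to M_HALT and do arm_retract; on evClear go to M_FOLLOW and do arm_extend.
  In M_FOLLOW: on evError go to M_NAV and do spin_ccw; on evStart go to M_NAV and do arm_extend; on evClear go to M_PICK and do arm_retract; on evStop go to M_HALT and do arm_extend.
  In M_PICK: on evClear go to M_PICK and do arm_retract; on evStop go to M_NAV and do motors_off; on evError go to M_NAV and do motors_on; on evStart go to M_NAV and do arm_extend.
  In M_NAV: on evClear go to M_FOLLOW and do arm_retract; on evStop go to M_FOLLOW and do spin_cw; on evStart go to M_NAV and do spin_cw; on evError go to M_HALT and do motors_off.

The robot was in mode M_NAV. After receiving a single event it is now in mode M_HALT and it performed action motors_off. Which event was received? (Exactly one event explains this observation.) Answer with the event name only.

evError

try evError: (M_NAV, evError) → (M_HALT, motors_off)  ← matches
try evStart: (M_NAV, evStart) → (M_NAV, spin_cw)
try evClear: (M_NAV, evClear) → (M_FOLLOW, arm_retract)
try evStop: (M_NAV, evStop) → (M_FOLLOW, spin_cw)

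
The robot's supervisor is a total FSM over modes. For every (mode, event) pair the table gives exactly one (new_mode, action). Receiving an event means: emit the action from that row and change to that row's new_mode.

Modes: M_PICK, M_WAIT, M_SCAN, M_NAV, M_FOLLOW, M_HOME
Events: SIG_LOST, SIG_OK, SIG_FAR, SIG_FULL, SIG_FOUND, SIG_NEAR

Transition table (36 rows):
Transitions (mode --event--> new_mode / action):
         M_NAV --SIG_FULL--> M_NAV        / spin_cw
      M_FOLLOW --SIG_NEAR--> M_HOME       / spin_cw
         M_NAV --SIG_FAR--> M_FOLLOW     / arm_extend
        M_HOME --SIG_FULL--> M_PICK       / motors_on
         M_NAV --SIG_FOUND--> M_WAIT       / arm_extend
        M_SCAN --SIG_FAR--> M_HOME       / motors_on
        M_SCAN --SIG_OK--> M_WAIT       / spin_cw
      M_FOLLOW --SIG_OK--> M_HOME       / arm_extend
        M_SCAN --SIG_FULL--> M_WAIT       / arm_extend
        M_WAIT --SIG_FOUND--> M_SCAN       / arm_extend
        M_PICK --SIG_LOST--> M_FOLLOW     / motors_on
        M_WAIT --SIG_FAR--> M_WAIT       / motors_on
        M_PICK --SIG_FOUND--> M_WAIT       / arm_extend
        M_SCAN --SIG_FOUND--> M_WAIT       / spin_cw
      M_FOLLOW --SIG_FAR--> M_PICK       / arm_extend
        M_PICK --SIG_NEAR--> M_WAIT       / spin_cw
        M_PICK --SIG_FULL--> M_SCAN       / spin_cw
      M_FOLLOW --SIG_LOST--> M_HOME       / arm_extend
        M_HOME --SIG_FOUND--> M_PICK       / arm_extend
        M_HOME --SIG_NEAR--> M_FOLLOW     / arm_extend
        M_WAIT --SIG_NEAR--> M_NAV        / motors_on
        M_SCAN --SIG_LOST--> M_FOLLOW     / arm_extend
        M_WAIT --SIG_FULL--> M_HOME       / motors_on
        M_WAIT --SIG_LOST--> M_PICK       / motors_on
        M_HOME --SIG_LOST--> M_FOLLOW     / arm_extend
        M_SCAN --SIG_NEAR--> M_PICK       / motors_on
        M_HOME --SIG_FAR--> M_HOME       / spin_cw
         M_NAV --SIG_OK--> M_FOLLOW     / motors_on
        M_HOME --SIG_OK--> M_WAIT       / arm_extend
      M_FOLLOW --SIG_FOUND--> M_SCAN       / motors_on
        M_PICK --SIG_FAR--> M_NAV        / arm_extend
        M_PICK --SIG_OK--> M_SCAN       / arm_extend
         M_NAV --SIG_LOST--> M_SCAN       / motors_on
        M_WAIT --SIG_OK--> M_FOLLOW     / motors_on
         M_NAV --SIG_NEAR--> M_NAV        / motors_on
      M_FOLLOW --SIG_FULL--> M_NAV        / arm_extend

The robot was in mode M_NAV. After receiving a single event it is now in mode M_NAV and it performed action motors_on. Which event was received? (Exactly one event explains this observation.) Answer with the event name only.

SIG_NEAR

try SIG_LOST: (M_NAV, SIG_LOST) → (M_SCAN, motors_on)
try SIG_OK: (M_NAV, SIG_OK) → (M_FOLLOW, motors_on)
try SIG_FAR: (M_NAV, SIG_FAR) → (M_FOLLOW, arm_extend)
try SIG_FULL: (M_NAV, SIG_FULL) → (M_NAV, spin_cw)
try SIG_FOUND: (M_NAV, SIG_FOUND) → (M_WAIT, arm_extend)
try SIG_NEAR: (M_NAV, SIG_NEAR) → (M_NAV, motors_on)  ← matches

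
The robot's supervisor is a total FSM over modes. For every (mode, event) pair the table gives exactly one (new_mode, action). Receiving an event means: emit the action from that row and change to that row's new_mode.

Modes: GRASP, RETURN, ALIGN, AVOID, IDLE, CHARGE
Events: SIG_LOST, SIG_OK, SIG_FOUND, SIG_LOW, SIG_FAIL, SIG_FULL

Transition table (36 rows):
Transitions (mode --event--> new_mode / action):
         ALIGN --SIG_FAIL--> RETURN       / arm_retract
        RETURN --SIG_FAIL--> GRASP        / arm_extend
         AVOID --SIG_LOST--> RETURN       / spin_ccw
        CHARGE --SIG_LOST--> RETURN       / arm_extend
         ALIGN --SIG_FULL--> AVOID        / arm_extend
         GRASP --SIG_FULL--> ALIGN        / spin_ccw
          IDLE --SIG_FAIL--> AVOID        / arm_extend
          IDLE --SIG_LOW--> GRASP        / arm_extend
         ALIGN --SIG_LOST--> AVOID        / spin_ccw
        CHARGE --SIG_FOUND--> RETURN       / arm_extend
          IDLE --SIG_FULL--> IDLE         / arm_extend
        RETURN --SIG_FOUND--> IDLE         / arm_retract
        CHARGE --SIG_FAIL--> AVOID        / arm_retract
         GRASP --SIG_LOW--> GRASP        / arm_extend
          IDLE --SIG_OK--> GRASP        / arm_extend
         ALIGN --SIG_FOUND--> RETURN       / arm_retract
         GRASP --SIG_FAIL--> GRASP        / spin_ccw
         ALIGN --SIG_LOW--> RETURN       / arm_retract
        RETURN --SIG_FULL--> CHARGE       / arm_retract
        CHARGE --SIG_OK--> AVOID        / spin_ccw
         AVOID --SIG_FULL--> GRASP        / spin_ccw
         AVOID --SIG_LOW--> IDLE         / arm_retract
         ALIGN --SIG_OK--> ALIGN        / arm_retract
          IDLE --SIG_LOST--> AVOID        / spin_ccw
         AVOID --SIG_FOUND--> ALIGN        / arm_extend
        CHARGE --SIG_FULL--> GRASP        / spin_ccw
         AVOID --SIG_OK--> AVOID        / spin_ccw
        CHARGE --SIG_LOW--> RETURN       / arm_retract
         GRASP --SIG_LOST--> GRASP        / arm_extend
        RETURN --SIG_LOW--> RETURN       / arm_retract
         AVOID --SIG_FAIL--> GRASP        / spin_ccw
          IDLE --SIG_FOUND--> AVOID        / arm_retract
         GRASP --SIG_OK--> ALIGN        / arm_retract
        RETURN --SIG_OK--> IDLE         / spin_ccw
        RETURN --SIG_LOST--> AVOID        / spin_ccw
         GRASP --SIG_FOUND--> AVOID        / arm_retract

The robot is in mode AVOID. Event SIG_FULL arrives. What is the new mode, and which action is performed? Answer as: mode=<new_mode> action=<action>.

current mode = AVOID; filter table to that mode:
  (AVOID, SIG_LOST) → (RETURN, spin_ccw)
  (AVOID, SIG_FULL) → (GRASP, spin_ccw)  ← event matches
  (AVOID, SIG_LOW) → (IDLE, arm_retract)
  (AVOID, SIG_FOUND) → (ALIGN, arm_extend)
  (AVOID, SIG_OK) → (AVOID, spin_ccw)
  (AVOID, SIG_FAIL) → (GRASP, spin_ccw)
event = SIG_FULL selects (GRASP, spin_ccw)

mode=GRASP action=spin_ccw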